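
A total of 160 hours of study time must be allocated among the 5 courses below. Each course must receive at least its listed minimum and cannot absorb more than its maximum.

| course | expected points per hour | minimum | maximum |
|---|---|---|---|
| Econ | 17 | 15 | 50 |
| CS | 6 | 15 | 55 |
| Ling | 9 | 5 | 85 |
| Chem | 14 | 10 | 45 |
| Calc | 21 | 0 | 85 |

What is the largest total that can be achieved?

2825

Meeting every minimum uses 15+15+5+10+0 = 45 hours, leaving 115.
Order the courses by expected points per hour: Calc 21 > Econ 17 > Chem 14 > Ling 9 > CS 6.
Calc takes 85 more to reach its cap of 85 → 30 left.
Only 30 left; Econ takes them to reach 45.
Total = 17×45 + 6×15 + 9×5 + 14×10 + 21×85 = 2825.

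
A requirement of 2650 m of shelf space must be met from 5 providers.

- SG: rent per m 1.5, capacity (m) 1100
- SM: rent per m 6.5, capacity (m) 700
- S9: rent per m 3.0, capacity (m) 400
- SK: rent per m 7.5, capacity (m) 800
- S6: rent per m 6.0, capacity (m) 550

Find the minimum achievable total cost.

Fill from the cheapest provider first.
SG (1.5): use full 1100 — 1550 m to go.
S9 (3.0): use full 400 — 1150 m to go.
Take 550 from S6 at 6.0 — need 600 more.
SM (6.5): take the remaining 600 — done.
SK: unused.
Cost = 1100×1.5 + 400×3.0 + 550×6.0 + 600×6.5 = 10050.

10050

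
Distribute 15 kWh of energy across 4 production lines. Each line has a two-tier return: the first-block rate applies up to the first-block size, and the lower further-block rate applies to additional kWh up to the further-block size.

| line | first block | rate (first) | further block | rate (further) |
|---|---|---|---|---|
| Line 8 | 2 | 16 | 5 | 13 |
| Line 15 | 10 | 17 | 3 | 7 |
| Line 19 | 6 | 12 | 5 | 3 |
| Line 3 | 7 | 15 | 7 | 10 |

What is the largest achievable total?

Rank every tier by rate: Line 15/T1 17 > Line 8/T1 16 > Line 3/T1 15 > Line 8/T2 13 > Line 19/T1 12 > Line 3/T2 10 > Line 15/T2 7 > Line 19/T2 3.
Fill Line 15 T1 block (10 at 17) — 5 left.
Line 8/T1 (16): +2 — 3 left.
Line 3 T1 at 15: only 3 left, fill 3.
Total = 17×10 + 16×2 + 15×3 = 247.

247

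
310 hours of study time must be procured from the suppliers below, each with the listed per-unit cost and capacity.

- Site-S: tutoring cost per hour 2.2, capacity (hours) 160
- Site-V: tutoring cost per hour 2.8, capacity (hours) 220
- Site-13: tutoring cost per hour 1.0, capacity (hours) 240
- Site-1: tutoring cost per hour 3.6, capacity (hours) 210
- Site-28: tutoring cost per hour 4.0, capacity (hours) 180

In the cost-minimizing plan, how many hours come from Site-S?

70

Use suppliers in increasing cost order.
Site-13 at 1.0: take all 240 hours → 70 still needed.
Site-S (2.2): take the remaining 70 → done.
Site-V, Site-1, Site-28: unused.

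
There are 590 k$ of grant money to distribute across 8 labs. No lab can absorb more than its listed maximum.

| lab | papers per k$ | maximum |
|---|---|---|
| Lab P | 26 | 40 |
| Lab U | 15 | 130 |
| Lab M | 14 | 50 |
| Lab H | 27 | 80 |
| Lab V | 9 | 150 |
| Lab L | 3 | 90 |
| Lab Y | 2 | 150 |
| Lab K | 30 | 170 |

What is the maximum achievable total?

Order the labs by papers per k$: Lab K 30 > Lab H 27 > Lab P 26 > Lab U 15 > Lab M 14 > Lab V 9 > Lab L 3 > Lab Y 2.
Give Lab K 170 to hit its cap of 170 ; 420 left.
Give Lab H 80 to hit its cap of 80 ; 340 left.
Lab P: +40 to 40 (cap) ; 300 left.
Lab U takes 130 to reach its cap of 130 ; 170 left.
Give Lab M 50 to hit its cap of 50 ; 120 left.
Lab V has room for 150 but only 120 remain, so it gets 120.
Total = 26×40 + 15×130 + 14×50 + 27×80 + 9×120 + 30×170 = 12030.

12030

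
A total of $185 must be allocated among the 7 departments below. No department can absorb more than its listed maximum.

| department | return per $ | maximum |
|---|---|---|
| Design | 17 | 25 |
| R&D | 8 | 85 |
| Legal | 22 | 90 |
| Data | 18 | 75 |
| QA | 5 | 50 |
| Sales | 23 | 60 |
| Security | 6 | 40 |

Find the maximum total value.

Order the departments by return per $: Sales 23 > Legal 22 > Data 18 > Design 17 > R&D 8 > Security 6 > QA 5.
Give Sales 60 to hit its cap of 60 → 125 left.
Legal: +90 to 90 (cap) → 35 left.
Data has room for 75 but only 35 remain, so it gets 35.
Total = 22×90 + 18×35 + 23×60 = 3990.

3990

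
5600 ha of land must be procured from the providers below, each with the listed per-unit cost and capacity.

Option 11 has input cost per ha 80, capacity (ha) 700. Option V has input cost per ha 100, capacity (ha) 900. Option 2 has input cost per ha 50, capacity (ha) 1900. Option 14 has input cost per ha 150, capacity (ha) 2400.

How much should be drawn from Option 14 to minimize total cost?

Cheapest first:
Option 2 at 50: take all 1900 ha → 3700 still needed.
Option 11 (80): use full 700 → 3000 ha to go.
Option V at 100: take all 900 ha → 2100 still needed.
Option 14 at 150: take 2100 of its 2400 → requirement met.

2100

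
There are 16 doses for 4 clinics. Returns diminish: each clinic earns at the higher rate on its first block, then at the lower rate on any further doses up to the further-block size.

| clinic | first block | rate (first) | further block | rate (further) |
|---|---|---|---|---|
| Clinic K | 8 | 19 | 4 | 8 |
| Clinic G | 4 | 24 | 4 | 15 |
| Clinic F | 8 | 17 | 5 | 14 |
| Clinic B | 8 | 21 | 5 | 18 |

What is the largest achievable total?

Order all 8 blocks by rate: Clinic G/tier1 24 > Clinic B/tier1 21 > Clinic K/tier1 19 > Clinic B/tier2 18 > Clinic F/tier1 17 > Clinic G/tier2 15 > Clinic F/tier2 14 > Clinic K/tier2 8.
Clinic G tier1 at 24: fill all 4 → 12 left.
Clinic B tier1 at 21: fill all 8 → 4 left.
Clinic K tier1 at 19: only 4 left, fill 4.
Total = 24×4 + 21×8 + 19×4 = 340.

340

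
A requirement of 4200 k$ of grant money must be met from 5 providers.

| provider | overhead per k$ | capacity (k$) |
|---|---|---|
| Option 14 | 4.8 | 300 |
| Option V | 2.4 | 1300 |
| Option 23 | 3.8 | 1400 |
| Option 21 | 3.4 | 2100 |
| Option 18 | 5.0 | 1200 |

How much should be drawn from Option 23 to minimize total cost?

Fill from the cheapest provider first.
Take 1300 from Option V at 2.4 → need 2900 more.
Option 21 (3.4): use full 2100 → 800 k$ to go.
Take 800 from Option 23 at 3.8 to finish.
Option 14, Option 18: unused.

800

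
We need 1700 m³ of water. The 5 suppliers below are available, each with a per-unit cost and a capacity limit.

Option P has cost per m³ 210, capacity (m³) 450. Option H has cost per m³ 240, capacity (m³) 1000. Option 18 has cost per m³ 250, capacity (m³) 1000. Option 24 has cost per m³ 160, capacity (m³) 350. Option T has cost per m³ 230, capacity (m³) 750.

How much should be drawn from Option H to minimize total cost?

150

Fill from the cheapest supplier first.
Take 350 from Option 24 at 160 → need 1350 more.
Option P at 210: take all 450 m³ → 900 still needed.
Option T (230): use full 750 → 150 m³ to go.
Take 150 from Option H at 240 to finish.
Option 18: unused.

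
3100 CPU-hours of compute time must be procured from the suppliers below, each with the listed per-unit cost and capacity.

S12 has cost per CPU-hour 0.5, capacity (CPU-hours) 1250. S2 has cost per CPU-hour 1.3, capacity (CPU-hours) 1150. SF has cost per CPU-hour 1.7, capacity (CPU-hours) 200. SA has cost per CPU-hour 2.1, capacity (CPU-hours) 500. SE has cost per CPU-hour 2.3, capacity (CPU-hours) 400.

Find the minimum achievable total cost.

3510

Use suppliers in increasing cost order.
S12 (0.5): use full 1250 — 1850 CPU-hours to go.
S2 (1.3): use full 1150 — 700 CPU-hours to go.
Take 200 from SF at 1.7 — need 500 more.
SA (2.1): use full 500 — 0 CPU-hours to go.
SE: unused.
Cost = 1250×0.5 + 1150×1.3 + 200×1.7 + 500×2.1 = 3510.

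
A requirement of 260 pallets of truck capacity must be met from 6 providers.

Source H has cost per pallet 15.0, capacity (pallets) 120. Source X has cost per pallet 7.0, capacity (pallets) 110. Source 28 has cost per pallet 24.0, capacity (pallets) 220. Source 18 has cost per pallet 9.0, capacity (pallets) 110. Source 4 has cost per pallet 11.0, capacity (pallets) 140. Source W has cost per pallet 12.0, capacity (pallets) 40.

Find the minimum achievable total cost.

Fill from the cheapest provider first.
Source X at 7.0: take all 110 pallets → 150 still needed.
Take 110 from Source 18 at 9.0 → need 40 more.
Take 40 from Source 4 at 11.0 to finish.
Source W, Source H, Source 28: unused.
Cost = 110×7.0 + 110×9.0 + 40×11.0 = 2200.

2200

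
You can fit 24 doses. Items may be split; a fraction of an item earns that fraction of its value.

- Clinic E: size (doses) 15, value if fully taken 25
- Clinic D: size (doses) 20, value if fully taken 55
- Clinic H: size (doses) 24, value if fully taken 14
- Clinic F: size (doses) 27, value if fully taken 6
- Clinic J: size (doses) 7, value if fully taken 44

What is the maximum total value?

90.75

Best value per unit of size first: Clinic J 44/7≈6.29, Clinic D 55/20≈2.75, Clinic E 25/15≈1.67, Clinic H 14/24≈0.583, Clinic F 6/27≈0.222.
All 7 doses of Clinic J fit (value 44) — 17 remain.
Fill the last 17 doses with part of Clinic D: 17/20 of it earns 46.75.
Total value = 90.75.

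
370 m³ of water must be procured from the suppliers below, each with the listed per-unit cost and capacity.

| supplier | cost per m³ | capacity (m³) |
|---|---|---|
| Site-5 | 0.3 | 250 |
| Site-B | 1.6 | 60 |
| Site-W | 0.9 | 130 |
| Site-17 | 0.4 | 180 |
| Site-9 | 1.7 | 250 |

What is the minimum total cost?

Use suppliers in increasing cost order.
Site-5 (0.3): use full 250 ; 120 m³ to go.
Site-17 at 0.4: take 120 of its 180 ; requirement met.
Site-W, Site-B, Site-9: unused.
Cost = 250×0.3 + 120×0.4 = 123.

123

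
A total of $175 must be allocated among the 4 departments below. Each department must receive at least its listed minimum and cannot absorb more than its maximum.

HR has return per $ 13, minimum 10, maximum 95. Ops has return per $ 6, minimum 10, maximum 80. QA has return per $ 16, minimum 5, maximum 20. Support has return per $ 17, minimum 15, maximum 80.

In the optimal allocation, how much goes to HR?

65

Meeting every minimum uses 10+10+5+15 = 40 $, leaving 135.
Highest return per $ first: Support 17 > QA 16 > HR 13 > Ops 6.
Support: +65 to 80 (cap) ; 70 left.
Give QA 15 more to hit its cap of 20 ; 55 left.
HR has room for 85 more but only 55 remain, so it gets 65.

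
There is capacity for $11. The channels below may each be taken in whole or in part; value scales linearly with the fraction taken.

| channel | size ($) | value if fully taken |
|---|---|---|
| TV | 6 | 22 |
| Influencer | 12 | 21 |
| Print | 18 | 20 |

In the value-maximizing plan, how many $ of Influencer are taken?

5

Rank by value-to-size ratio: TV 22/6≈3.67, Influencer 21/12≈1.75, Print 20/18≈1.11.
TV: take in full, 6 $ for value 22 → 5 left.
Fill the last 5 $ with part of Influencer: 5/12 of it earns 8.75.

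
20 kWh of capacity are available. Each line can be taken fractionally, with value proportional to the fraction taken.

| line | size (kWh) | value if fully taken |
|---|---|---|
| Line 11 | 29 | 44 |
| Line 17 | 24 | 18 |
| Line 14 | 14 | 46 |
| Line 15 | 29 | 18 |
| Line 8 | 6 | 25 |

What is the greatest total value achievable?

Rank by value-to-size ratio: Line 8 25/6≈4.17, Line 14 46/14≈3.29, Line 11 44/29≈1.52, Line 17 18/24≈0.75, Line 15 18/29≈0.621.
Line 8: take in full, 6 kWh for value 25 → 14 left.
Take all of Line 14 (14 kWh, value 46) → 0 kWh left.
Total value = 71.

71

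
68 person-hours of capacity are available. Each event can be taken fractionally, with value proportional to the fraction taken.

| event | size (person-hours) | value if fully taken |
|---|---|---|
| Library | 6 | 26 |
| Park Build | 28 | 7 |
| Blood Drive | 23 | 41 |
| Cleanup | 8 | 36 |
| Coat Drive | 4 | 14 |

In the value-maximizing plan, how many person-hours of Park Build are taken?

Best value per unit of size first: Cleanup 36/8≈4.5, Library 26/6≈4.33, Coat Drive 14/4≈3.5, Blood Drive 41/23≈1.78, Park Build 7/28≈0.25.
All 8 person-hours of Cleanup fit (value 36) — 60 remain.
All 6 person-hours of Library fit (value 26) — 54 remain.
Take all of Coat Drive (4 person-hours, value 14) — 50 person-hours left.
All 23 person-hours of Blood Drive fit (value 41) — 27 remain.
Fill the last 27 person-hours with part of Park Build: 27/28 of it earns 6.75.

27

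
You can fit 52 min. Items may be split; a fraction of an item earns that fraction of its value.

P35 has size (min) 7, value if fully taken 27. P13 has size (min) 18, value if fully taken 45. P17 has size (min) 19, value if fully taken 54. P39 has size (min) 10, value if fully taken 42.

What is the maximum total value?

Rank by value-to-size ratio: P39 42/10≈4.2, P35 27/7≈3.86, P17 54/19≈2.84, P13 45/18≈2.5.
All 10 min of P39 fit (value 42) — 42 remain.
P35: take in full, 7 min for value 27 — 35 left.
Take all of P17 (19 min, value 54) — 16 min left.
Fill the last 16 min with part of P13: 16/18 of it earns 40.
Total value = 163.

163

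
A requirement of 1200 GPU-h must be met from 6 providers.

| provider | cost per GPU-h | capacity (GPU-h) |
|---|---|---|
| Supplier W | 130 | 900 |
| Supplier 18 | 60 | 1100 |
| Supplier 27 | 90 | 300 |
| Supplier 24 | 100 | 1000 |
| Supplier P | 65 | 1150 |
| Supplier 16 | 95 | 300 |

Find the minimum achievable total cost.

72500

Cheapest first:
Supplier 18 (60): use full 1100 — 100 GPU-h to go.
Supplier P at 65: take 100 of its 1150 — requirement met.
Supplier 27, Supplier 16, Supplier 24, Supplier W: unused.
Cost = 1100×60 + 100×65 = 72500.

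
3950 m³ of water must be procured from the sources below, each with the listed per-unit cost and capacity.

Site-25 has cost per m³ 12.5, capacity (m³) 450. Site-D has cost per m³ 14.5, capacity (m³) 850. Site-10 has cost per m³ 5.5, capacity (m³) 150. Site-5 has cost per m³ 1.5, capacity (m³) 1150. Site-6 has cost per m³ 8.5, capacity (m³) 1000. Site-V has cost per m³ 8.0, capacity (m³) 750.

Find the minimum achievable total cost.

29200

Cheapest first:
Take 1150 from Site-5 at 1.5 → need 2800 more.
Take 150 from Site-10 at 5.5 → need 2650 more.
Site-V at 8.0: take all 750 m³ → 1900 still needed.
Take 1000 from Site-6 at 8.5 → need 900 more.
Take 450 from Site-25 at 12.5 → need 450 more.
Take 450 from Site-D at 14.5 to finish.
Cost = 1150×1.5 + 150×5.5 + 750×8.0 + 1000×8.5 + 450×12.5 + 450×14.5 = 29200.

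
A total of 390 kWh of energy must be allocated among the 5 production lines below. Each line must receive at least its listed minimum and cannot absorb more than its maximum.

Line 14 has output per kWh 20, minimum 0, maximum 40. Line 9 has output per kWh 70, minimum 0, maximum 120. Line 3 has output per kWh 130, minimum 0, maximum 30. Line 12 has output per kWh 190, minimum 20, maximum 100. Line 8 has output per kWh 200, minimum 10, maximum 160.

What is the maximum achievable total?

Meeting every minimum uses 0+0+0+20+10 = 30 kWh, leaving 360.
Rank by output per kWh: Line 8 200 > Line 12 190 > Line 3 130 > Line 9 70 > Line 14 20.
Give Line 8 150 more to hit its cap of 160 → 210 left.
Line 12 takes 80 more to reach its cap of 100 → 130 left.
Give Line 3 30 more to hit its cap of 30 → 100 left.
Line 9 has room for 120 more but only 100 remain, so it gets 100.
Total = 70×100 + 130×30 + 190×100 + 200×160 = 61900.

61900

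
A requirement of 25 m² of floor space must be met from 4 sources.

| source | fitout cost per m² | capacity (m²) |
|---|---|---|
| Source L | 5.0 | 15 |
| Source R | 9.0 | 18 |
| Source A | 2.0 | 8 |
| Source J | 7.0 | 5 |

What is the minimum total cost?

Fill from the cheapest source first.
Take 8 from Source A at 2.0 → need 17 more.
Source L at 5.0: take all 15 m² → 2 still needed.
Take 2 from Source J at 7.0 to finish.
Source R: unused.
Cost = 8×2.0 + 15×5.0 + 2×7.0 = 105.

105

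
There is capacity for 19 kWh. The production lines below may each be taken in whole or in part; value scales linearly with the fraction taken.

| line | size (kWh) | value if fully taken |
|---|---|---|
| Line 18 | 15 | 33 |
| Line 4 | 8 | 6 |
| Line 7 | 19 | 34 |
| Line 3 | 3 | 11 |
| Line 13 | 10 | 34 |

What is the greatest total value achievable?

Best value per unit of size first: Line 3 11/3≈3.67, Line 13 34/10≈3.4, Line 18 33/15≈2.2, Line 7 34/19≈1.79, Line 4 6/8≈0.75.
Line 3: take in full, 3 kWh for value 11 — 16 left.
Take all of Line 13 (10 kWh, value 34) — 6 kWh left.
6 kWh left: a 6/15 share of Line 18 gives 33×6/15 = 13.2.
Total value = 58.2.

58.2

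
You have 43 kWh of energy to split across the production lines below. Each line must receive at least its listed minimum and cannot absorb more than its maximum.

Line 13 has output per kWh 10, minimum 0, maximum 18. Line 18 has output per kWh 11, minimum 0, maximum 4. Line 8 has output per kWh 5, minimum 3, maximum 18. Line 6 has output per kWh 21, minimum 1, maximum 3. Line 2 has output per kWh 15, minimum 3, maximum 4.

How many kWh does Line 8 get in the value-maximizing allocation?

14

Meeting every minimum uses 0+0+3+1+3 = 7 kWh, leaving 36.
Rank by output per kWh: Line 6 21 > Line 2 15 > Line 18 11 > Line 13 10 > Line 8 5.
Line 6: +2 to 3 (cap) → 34 left.
Line 2 takes 1 more to reach its cap of 4 → 33 left.
Line 18: +4 to 4 (cap) → 29 left.
Line 13: +18 to 18 (cap) → 11 left.
Line 8 has room for 15 more but only 11 remain, so it gets 14.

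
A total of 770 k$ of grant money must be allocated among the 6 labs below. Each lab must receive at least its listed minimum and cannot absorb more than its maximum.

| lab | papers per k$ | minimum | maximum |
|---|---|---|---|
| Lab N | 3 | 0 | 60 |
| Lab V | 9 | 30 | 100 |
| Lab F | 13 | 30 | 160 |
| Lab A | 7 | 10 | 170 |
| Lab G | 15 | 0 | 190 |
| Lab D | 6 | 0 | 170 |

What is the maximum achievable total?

Meeting every minimum uses 0+30+30+10+0+0 = 70 k$, leaving 700.
Rank by papers per k$: Lab G 15 > Lab F 13 > Lab V 9 > Lab A 7 > Lab D 6 > Lab N 3.
Lab G: +190 to 190 (cap) → 510 left.
Lab F takes 130 more to reach its cap of 160 → 380 left.
Give Lab V 70 more to hit its cap of 100 → 310 left.
Lab A: +160 to 170 (cap) → 150 left.
Lab D: +150 (room for 170) → 150. Pool exhausted.
Total = 9×100 + 13×160 + 7×170 + 15×190 + 6×150 = 7920.

7920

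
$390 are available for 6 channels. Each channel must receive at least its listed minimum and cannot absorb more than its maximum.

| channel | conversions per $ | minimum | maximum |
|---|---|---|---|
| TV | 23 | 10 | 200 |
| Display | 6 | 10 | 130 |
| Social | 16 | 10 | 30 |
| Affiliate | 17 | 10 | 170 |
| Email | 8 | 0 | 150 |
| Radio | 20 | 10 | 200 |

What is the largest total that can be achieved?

8190

Meeting every minimum uses 10+10+10+10+0+10 = 50 $, leaving 340.
Highest conversions per $ first: TV 23 > Radio 20 > Affiliate 17 > Social 16 > Email 8 > Display 6.
Give TV 190 more to hit its cap of 200 → 150 left.
Only 150 left; Radio takes them to reach 160.
Total = 23×200 + 6×10 + 16×10 + 17×10 + 20×160 = 8190.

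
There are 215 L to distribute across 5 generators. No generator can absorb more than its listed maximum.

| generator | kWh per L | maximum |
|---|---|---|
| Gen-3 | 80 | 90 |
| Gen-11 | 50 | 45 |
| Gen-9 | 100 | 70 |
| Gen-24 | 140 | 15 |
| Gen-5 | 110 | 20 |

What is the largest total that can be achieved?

Highest kWh per L first: Gen-24 140 > Gen-5 110 > Gen-9 100 > Gen-3 80 > Gen-11 50.
Gen-24 takes 15 to reach its cap of 15 — 200 left.
Gen-5: +20 to 20 (cap) — 180 left.
Gen-9 takes 70 to reach its cap of 70 — 110 left.
Gen-3: +90 to 90 (cap) — 20 left.
Gen-11: +20 (room for 45) → 20. Pool exhausted.
Total = 80×90 + 50×20 + 100×70 + 140×15 + 110×20 = 19500.

19500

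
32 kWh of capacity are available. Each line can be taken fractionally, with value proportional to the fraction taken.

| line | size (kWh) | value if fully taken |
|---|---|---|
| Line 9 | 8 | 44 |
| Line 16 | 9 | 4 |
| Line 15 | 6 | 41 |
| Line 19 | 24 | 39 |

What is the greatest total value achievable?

Sort by value density: Line 15 41/6≈6.83, Line 9 44/8≈5.5, Line 19 39/24≈1.62, Line 16 4/9≈0.444.
All 6 kWh of Line 15 fit (value 41) → 26 remain.
Take all of Line 9 (8 kWh, value 44) → 18 kWh left.
Only 18 kWh remain; take 18/24 of Line 19 for value 39×18/24 = 29.25.
Total value = 114.25.

114.25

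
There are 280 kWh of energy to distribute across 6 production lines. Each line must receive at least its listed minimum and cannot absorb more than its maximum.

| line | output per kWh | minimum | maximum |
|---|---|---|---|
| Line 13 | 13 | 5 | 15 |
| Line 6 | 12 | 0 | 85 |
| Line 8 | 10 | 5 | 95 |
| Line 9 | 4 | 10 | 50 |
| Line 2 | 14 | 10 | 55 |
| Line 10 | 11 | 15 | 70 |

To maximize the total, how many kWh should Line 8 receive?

45

Meeting every minimum uses 5+0+5+10+10+15 = 45 kWh, leaving 235.
Highest output per kWh first: Line 2 14 > Line 13 13 > Line 6 12 > Line 10 11 > Line 8 10 > Line 9 4.
Give Line 2 45 more to hit its cap of 55 — 190 left.
Give Line 13 10 more to hit its cap of 15 — 180 left.
Give Line 6 85 more to hit its cap of 85 — 95 left.
Line 10 takes 55 more to reach its cap of 70 — 40 left.
Only 40 left; Line 8 takes them to reach 45.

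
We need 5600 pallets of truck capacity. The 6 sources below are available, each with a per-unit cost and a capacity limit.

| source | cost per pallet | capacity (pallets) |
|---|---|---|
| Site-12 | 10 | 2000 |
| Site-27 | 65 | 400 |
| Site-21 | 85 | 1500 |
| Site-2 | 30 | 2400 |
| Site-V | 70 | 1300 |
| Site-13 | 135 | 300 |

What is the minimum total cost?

174000

Use sources in increasing cost order.
Site-12 at 10: take all 2000 pallets — 3600 still needed.
Site-2 at 30: take all 2400 pallets — 1200 still needed.
Site-27 (65): use full 400 — 800 pallets to go.
Site-V at 70: take 800 of its 1300 — requirement met.
Site-21, Site-13: unused.
Cost = 2000×10 + 2400×30 + 400×65 + 800×70 = 174000.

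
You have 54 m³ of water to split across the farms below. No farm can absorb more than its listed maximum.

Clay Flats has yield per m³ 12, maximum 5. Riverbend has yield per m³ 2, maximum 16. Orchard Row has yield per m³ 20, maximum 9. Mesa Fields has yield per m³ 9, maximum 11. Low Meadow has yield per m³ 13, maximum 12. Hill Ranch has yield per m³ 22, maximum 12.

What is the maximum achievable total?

769

Order the farms by yield per m³: Hill Ranch 22 > Orchard Row 20 > Low Meadow 13 > Clay Flats 12 > Mesa Fields 9 > Riverbend 2.
Hill Ranch takes 12 to reach its cap of 12 → 42 left.
Give Orchard Row 9 to hit its cap of 9 → 33 left.
Give Low Meadow 12 to hit its cap of 12 → 21 left.
Clay Flats takes 5 to reach its cap of 5 → 16 left.
Mesa Fields takes 11 to reach its cap of 11 → 5 left.
Riverbend: +5 (room for 16) → 5. Pool exhausted.
Total = 12×5 + 2×5 + 20×9 + 9×11 + 13×12 + 22×12 = 769.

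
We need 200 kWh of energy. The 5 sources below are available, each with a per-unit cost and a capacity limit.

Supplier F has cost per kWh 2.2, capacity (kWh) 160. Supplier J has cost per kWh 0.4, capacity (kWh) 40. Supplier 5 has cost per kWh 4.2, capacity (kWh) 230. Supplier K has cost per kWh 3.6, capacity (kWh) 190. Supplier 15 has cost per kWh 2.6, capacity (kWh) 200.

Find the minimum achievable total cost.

Use sources in increasing cost order.
Supplier J at 0.4: take all 40 kWh — 160 still needed.
Supplier F (2.2): use full 160 — 0 kWh to go.
Supplier 15, Supplier K, Supplier 5: unused.
Cost = 40×0.4 + 160×2.2 = 368.

368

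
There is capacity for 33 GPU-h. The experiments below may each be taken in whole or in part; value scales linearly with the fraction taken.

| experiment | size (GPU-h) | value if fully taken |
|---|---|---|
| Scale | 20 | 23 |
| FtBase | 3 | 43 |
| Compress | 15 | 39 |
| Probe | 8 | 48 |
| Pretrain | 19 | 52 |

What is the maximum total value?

150.8

Best value per unit of size first: FtBase 43/3≈14.3, Probe 48/8≈6, Pretrain 52/19≈2.74, Compress 39/15≈2.6, Scale 23/20≈1.15.
FtBase: take in full, 3 GPU-h for value 43 → 30 left.
All 8 GPU-h of Probe fit (value 48) → 22 remain.
Pretrain: take in full, 19 GPU-h for value 52 → 3 left.
Only 3 GPU-h remain; take 3/15 of Compress for value 39×3/15 = 7.8.
Total value = 150.8.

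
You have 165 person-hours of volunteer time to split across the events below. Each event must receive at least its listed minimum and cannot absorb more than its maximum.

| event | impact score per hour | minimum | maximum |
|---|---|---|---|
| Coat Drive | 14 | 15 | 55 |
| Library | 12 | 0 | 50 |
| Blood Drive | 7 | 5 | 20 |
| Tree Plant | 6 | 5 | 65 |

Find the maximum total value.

1750

Meeting every minimum uses 15+0+5+5 = 25 person-hours, leaving 140.
Order the events by impact score per hour: Coat Drive 14 > Library 12 > Blood Drive 7 > Tree Plant 6.
Coat Drive takes 40 more to reach its cap of 55 ; 100 left.
Library: +50 to 50 (cap) ; 50 left.
Blood Drive takes 15 more to reach its cap of 20 ; 35 left.
Tree Plant: +35 (room for 60) → 40. Pool exhausted.
Total = 14×55 + 12×50 + 7×20 + 6×40 = 1750.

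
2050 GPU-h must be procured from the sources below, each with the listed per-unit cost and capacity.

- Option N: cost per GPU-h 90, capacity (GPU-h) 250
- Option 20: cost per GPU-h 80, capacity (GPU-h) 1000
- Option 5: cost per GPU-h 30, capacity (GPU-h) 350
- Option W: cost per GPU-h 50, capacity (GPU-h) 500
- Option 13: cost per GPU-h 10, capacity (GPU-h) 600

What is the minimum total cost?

Fill from the cheapest source first.
Take 600 from Option 13 at 10 → need 1450 more.
Option 5 at 30: take all 350 GPU-h → 1100 still needed.
Option W (50): use full 500 → 600 GPU-h to go.
Take 600 from Option 20 at 80 to finish.
Option N: unused.
Cost = 600×10 + 350×30 + 500×50 + 600×80 = 89500.

89500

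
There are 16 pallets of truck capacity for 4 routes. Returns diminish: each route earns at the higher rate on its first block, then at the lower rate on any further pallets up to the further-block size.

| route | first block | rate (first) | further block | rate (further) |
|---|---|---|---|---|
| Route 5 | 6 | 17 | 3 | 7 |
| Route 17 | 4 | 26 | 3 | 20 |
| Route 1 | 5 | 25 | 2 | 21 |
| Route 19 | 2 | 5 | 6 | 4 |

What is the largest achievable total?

365

Treat each block as its own option and order by rate: Route 17/first 26 > Route 1/first 25 > Route 1/second 21 > Route 17/second 20 > Route 5/first 17 > Route 5/second 7 > Route 19/first 5 > Route 19/second 4.
Fill Route 17 first block (4 at 26) — 12 left.
Route 1 first at 25: fill all 5 — 7 left.
Route 1/second (21): +2 — 5 left.
Fill Route 17 second block (3 at 20) — 2 left.
Route 5/first: +2 of 6 at 17; pool empty.
Total = 26×4 + 25×5 + 21×2 + 20×3 + 17×2 = 365.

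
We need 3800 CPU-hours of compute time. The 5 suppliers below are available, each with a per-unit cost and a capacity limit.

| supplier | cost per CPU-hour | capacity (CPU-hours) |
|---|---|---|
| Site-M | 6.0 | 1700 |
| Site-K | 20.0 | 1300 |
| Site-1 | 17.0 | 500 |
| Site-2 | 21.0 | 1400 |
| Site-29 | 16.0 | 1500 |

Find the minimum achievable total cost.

44700

Use suppliers in increasing cost order.
Site-M (6.0): use full 1700 → 2100 CPU-hours to go.
Site-29 at 16.0: take all 1500 CPU-hours → 600 still needed.
Site-1 at 17.0: take all 500 CPU-hours → 100 still needed.
Site-K at 20.0: take 100 of its 1300 → requirement met.
Site-2: unused.
Cost = 1700×6.0 + 1500×16.0 + 500×17.0 + 100×20.0 = 44700.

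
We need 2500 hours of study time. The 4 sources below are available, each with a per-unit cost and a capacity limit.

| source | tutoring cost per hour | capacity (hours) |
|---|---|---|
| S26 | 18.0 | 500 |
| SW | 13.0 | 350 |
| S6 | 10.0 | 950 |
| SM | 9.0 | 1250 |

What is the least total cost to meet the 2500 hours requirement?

24650

Fill from the cheapest source first.
SM (9.0): use full 1250 → 1250 hours to go.
S6 (10.0): use full 950 → 300 hours to go.
SW at 13.0: take 300 of its 350 → requirement met.
S26: unused.
Cost = 1250×9.0 + 950×10.0 + 300×13.0 = 24650.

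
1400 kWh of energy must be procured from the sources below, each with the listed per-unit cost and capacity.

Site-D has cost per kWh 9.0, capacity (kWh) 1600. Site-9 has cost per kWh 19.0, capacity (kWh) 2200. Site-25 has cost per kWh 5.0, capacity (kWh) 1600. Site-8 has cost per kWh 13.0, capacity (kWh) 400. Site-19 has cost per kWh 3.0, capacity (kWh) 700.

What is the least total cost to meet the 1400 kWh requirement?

Fill from the cheapest source first.
Site-19 at 3.0: take all 700 kWh — 700 still needed.
Take 700 from Site-25 at 5.0 to finish.
Site-D, Site-8, Site-9: unused.
Cost = 700×3.0 + 700×5.0 = 5600.

5600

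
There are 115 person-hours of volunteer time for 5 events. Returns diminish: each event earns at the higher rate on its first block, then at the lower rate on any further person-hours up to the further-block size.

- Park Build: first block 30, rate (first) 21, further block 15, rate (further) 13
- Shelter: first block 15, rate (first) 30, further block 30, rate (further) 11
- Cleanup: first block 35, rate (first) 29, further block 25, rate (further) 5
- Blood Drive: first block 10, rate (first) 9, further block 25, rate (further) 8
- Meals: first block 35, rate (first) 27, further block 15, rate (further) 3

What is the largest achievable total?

3040

Rank every tier by rate: Shelter/tier1 30 > Cleanup/tier1 29 > Meals/tier1 27 > Park Build/tier1 21 > Park Build/tier2 13 > Shelter/tier2 11 > Blood Drive/tier1 9 > Blood Drive/tier2 8 > Cleanup/tier2 5 > Meals/tier2 3.
Fill Shelter tier1 block (15 at 30) — 100 left.
Fill Cleanup tier1 block (35 at 29) — 65 left.
Fill Meals tier1 block (35 at 27) — 30 left.
Fill Park Build tier1 block (30 at 21) — 0 left.
Total = 30×15 + 29×35 + 27×35 + 21×30 = 3040.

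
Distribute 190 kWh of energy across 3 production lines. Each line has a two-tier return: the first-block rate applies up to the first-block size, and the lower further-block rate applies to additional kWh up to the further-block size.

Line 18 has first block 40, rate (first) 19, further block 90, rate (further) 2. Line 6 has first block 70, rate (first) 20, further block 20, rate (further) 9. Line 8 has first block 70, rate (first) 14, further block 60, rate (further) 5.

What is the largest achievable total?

3230

Rank every tier by rate: Line 6/tier1 20 > Line 18/tier1 19 > Line 8/tier1 14 > Line 6/tier2 9 > Line 8/tier2 5 > Line 18/tier2 2.
Line 6/tier1 (20): +70 ; 120 left.
Line 18/tier1 (19): +40 ; 80 left.
Line 8 tier1 at 14: fill all 70 ; 10 left.
Line 6 tier2 at 9: only 10 left, fill 10.
Total = 20×70 + 19×40 + 14×70 + 9×10 = 3230.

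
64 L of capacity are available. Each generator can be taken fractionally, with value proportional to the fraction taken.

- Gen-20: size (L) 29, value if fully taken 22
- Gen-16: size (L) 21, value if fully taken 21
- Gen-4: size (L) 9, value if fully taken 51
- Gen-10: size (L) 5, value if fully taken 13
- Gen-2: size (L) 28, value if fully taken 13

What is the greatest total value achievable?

107

Rank by value-to-size ratio: Gen-4 51/9≈5.67, Gen-10 13/5≈2.6, Gen-16 21/21≈1, Gen-20 22/29≈0.759, Gen-2 13/28≈0.464.
Take all of Gen-4 (9 L, value 51) → 55 L left.
All 5 L of Gen-10 fit (value 13) → 50 remain.
Take all of Gen-16 (21 L, value 21) → 29 L left.
Gen-20: take in full, 29 L for value 22 → 0 left.
Total value = 107.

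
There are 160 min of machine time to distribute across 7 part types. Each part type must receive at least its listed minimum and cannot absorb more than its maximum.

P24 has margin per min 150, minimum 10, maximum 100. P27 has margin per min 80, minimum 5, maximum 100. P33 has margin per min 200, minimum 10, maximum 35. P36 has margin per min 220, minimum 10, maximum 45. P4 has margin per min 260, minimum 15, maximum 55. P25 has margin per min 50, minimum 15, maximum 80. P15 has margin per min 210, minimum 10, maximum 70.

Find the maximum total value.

Meeting every minimum uses 10+5+10+10+15+15+10 = 75 min, leaving 85.
Highest margin per min first: P4 260 > P36 220 > P15 210 > P33 200 > P24 150 > P27 80 > P25 50.
Give P4 40 more to hit its cap of 55 — 45 left.
P36 takes 35 more to reach its cap of 45 — 10 left.
P15 has room for 60 more but only 10 remain, so it gets 20.
Total = 150×10 + 80×5 + 200×10 + 220×45 + 260×55 + 50×15 + 210×20 = 33050.

33050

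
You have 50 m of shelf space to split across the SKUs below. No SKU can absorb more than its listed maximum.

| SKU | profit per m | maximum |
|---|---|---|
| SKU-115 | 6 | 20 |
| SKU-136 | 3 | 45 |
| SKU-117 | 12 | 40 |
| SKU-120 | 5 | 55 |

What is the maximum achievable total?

540

Order the SKUs by profit per m: SKU-117 12 > SKU-115 6 > SKU-120 5 > SKU-136 3.
SKU-117 takes 40 to reach its cap of 40 → 10 left.
SKU-115: +10 (room for 20) → 10. Pool exhausted.
Total = 6×10 + 12×40 = 540.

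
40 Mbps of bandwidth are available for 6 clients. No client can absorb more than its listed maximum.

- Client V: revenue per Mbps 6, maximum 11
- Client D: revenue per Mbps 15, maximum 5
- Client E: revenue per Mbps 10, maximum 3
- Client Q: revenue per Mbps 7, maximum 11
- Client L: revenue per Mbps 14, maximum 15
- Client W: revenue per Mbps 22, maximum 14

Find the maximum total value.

Rank by revenue per Mbps: Client W 22 > Client D 15 > Client L 14 > Client E 10 > Client Q 7 > Client V 6.
Client W: +14 to 14 (cap) → 26 left.
Client D: +5 to 5 (cap) → 21 left.
Client L: +15 to 15 (cap) → 6 left.
Give Client E 3 to hit its cap of 3 → 3 left.
Client Q has room for 11 but only 3 remain, so it gets 3.
Total = 15×5 + 10×3 + 7×3 + 14×15 + 22×14 = 644.

644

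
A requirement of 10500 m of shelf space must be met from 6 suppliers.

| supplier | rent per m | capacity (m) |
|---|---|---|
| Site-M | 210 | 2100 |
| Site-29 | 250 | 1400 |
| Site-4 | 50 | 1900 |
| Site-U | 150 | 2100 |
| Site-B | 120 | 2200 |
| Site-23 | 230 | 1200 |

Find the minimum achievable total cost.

1641000

Fill from the cheapest supplier first.
Take 1900 from Site-4 at 50 → need 8600 more.
Site-B (120): use full 2200 → 6400 m to go.
Site-U (150): use full 2100 → 4300 m to go.
Site-M (210): use full 2100 → 2200 m to go.
Site-23 (230): use full 1200 → 1000 m to go.
Take 1000 from Site-29 at 250 to finish.
Cost = 1900×50 + 2200×120 + 2100×150 + 2100×210 + 1200×230 + 1000×250 = 1641000.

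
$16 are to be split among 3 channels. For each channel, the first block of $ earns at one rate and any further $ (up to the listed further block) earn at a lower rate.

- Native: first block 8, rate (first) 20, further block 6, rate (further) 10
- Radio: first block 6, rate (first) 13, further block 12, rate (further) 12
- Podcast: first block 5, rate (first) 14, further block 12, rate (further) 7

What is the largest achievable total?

269

Order all 6 blocks by rate: Native/tier1 20 > Podcast/tier1 14 > Radio/tier1 13 > Radio/tier2 12 > Native/tier2 10 > Podcast/tier2 7.
Fill Native tier1 block (8 at 20) ; 8 left.
Fill Podcast tier1 block (5 at 14) ; 3 left.
3 remain; put them into Radio tier1 at 13.
Total = 20×8 + 14×5 + 13×3 = 269.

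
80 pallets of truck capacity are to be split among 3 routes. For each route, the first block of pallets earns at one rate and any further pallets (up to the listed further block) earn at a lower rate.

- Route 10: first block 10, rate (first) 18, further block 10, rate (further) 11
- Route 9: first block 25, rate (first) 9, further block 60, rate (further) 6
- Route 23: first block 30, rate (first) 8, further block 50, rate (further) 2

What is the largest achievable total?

Rank every tier by rate: Route 10/tier1 18 > Route 10/tier2 11 > Route 9/tier1 9 > Route 23/tier1 8 > Route 9/tier2 6 > Route 23/tier2 2.
Route 10 tier1 at 18: fill all 10 — 70 left.
Route 10 tier2 at 11: fill all 10 — 60 left.
Fill Route 9 tier1 block (25 at 9) — 35 left.
Route 23 tier1 at 8: fill all 30 — 5 left.
Route 9 tier2 at 6: only 5 left, fill 5.
Total = 18×10 + 11×10 + 9×25 + 8×30 + 6×5 = 785.

785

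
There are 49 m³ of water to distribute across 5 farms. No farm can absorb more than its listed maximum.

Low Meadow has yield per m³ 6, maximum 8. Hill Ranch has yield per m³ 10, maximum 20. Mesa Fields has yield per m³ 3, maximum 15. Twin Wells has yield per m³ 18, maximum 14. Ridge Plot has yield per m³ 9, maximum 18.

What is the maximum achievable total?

Rank by yield per m³: Twin Wells 18 > Hill Ranch 10 > Ridge Plot 9 > Low Meadow 6 > Mesa Fields 3.
Twin Wells: +14 to 14 (cap) — 35 left.
Give Hill Ranch 20 to hit its cap of 20 — 15 left.
Ridge Plot: +15 (room for 18) → 15. Pool exhausted.
Total = 10×20 + 18×14 + 9×15 = 587.

587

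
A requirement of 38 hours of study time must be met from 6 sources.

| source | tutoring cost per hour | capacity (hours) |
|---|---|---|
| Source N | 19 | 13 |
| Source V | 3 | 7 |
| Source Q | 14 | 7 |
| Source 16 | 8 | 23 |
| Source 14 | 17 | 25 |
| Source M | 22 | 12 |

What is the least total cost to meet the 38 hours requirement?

Fill from the cheapest source first.
Take 7 from Source V at 3 — need 31 more.
Source 16 (8): use full 23 — 8 hours to go.
Take 7 from Source Q at 14 — need 1 more.
Source 14 at 17: take 1 of its 25 — requirement met.
Source N, Source M: unused.
Cost = 7×3 + 23×8 + 7×14 + 1×17 = 320.

320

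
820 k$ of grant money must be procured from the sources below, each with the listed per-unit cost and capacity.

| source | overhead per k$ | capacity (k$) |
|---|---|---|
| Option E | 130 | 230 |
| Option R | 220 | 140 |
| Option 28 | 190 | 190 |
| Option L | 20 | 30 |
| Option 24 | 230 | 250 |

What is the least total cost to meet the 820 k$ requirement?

150300

Cheapest first:
Option L (20): use full 30 ; 790 k$ to go.
Option E (130): use full 230 ; 560 k$ to go.
Take 190 from Option 28 at 190 ; need 370 more.
Take 140 from Option R at 220 ; need 230 more.
Option 24 (230): take the remaining 230 ; done.
Cost = 30×20 + 230×130 + 190×190 + 140×220 + 230×230 = 150300.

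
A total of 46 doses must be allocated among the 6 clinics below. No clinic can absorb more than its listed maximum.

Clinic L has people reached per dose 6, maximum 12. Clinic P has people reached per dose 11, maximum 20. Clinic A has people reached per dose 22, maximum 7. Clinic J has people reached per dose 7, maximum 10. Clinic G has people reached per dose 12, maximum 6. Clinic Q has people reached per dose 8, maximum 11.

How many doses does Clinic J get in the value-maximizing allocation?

Highest people reached per dose first: Clinic A 22 > Clinic G 12 > Clinic P 11 > Clinic Q 8 > Clinic J 7 > Clinic L 6.
Clinic A: +7 to 7 (cap) → 39 left.
Clinic G: +6 to 6 (cap) → 33 left.
Give Clinic P 20 to hit its cap of 20 → 13 left.
Give Clinic Q 11 to hit its cap of 11 → 2 left.
Clinic J: +2 (room for 10) → 2. Pool exhausted.

2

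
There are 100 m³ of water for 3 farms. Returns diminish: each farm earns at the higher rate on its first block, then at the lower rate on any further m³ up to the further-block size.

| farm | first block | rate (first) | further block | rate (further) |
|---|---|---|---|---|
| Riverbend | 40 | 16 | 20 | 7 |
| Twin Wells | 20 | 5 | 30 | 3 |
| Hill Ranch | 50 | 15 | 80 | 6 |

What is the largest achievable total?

Rank every tier by rate: Riverbend/T1 16 > Hill Ranch/T1 15 > Riverbend/T2 7 > Hill Ranch/T2 6 > Twin Wells/T1 5 > Twin Wells/T2 3.
Fill Riverbend T1 block (40 at 16) ; 60 left.
Fill Hill Ranch T1 block (50 at 15) ; 10 left.
Riverbend/T2: +10 of 20 at 7; pool empty.
Total = 16×40 + 15×50 + 7×10 = 1460.

1460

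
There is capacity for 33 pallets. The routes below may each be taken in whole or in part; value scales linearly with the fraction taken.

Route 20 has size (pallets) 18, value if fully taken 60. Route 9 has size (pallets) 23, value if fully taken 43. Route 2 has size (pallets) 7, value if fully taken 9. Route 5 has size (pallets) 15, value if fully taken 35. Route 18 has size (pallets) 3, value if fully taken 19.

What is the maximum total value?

107

Sort by value density: Route 18 19/3≈6.33, Route 20 60/18≈3.33, Route 5 35/15≈2.33, Route 9 43/23≈1.87, Route 2 9/7≈1.29.
Route 18: take in full, 3 pallets for value 19 → 30 left.
Route 20: take in full, 18 pallets for value 60 → 12 left.
Fill the last 12 pallets with part of Route 5: 12/15 of it earns 28.
Total value = 107.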